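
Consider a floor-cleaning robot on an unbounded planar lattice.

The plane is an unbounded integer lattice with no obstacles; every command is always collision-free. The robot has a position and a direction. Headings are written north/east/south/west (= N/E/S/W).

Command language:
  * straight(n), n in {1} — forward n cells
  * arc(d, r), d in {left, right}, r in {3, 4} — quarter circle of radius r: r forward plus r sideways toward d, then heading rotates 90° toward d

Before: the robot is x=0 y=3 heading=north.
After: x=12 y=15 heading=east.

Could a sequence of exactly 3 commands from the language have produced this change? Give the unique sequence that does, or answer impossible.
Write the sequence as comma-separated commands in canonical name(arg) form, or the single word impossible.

key: position moved to (12,15) AND the heading swung to E — translation plus rotation needed
initial: x=0 y=3 heading=north
step 1 (arc(right, 4)): x=4 y=7 heading=east
step 2 (arc(left, 4)): x=8 y=11 heading=north
step 3 (arc(right, 4)): x=12 y=15 heading=east
no other 3-command option fits: unique.

arc(right, 4), arc(left, 4), arc(right, 4)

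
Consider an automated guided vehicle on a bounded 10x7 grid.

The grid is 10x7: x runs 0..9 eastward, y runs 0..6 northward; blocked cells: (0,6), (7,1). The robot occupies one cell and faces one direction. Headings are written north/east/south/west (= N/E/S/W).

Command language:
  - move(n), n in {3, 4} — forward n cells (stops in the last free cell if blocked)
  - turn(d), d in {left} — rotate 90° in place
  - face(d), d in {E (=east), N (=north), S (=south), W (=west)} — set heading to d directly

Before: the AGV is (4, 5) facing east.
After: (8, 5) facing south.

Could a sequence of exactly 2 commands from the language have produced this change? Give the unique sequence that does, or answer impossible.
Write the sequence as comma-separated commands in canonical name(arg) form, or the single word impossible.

move(4), face(S)

key: position moved to (8,5) AND the heading swung to S — translation plus rotation needed
from: (4, 5) facing east
[1] after move(4): (8, 5) facing east
[2] after face(S): (8, 5) facing south
all 49 alternatives checked — unique.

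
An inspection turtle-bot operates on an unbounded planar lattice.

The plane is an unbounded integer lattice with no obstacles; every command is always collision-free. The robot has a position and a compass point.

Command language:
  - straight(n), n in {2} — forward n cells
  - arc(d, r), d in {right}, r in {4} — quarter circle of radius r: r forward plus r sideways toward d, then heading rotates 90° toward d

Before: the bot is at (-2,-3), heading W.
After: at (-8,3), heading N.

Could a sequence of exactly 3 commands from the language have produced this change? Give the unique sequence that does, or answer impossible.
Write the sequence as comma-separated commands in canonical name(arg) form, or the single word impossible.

key: cell and facing (now N) both changed — the 3 commands mix motion and turning
start: at (-2,-3), heading W
1. straight(2) → at (-4,-3), heading W
2. arc(right, 4) → at (-8,1), heading N
3. straight(2) → at (-8,3), heading N
uniquely the one of 8 3-step routes that fits.

straight(2), arc(right, 4), straight(2)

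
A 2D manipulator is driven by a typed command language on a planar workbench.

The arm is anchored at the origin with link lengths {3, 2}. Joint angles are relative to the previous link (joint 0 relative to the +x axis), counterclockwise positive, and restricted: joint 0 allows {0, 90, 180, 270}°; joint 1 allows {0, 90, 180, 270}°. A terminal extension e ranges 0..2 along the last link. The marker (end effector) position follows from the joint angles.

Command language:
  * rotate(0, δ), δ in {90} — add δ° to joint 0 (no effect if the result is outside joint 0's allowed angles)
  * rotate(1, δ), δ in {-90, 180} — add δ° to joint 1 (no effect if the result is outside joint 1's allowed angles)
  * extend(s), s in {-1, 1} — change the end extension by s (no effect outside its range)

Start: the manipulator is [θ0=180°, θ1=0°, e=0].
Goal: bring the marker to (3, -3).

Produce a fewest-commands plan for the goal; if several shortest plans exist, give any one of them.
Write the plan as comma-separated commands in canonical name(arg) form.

rotate(1, 180), rotate(0, 90), extend(1), rotate(1, -90)

initial: [θ0=180°, θ1=0°, e=0]
t=1 rotate(1, 180) ⇒ [θ0=180°, θ1=180°, e=0]
t=2 rotate(0, 90) ⇒ [θ0=270°, θ1=180°, e=0]
t=3 extend(1) ⇒ [θ0=270°, θ1=180°, e=1]
t=4 rotate(1, -90) ⇒ [θ0=270°, θ1=90°, e=1]
minimal: 4 command(s), checked below 4.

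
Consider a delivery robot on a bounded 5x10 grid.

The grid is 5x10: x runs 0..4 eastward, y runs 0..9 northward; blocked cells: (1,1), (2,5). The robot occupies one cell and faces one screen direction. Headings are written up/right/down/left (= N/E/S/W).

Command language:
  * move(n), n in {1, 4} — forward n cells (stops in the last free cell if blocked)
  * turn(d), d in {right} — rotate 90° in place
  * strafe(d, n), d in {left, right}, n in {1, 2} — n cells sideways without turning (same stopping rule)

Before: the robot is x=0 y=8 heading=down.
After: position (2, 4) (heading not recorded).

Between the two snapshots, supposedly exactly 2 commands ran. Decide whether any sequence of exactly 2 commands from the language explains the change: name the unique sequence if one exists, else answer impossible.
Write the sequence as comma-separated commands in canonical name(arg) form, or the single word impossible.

key: running strafe(left, 2) before move(4) would end elsewhere — order is forced
t0: x=0 y=8 heading=down
t=1 move(4) ⇒ x=0 y=4 heading=down
t=2 strafe(left, 2) ⇒ x=2 y=4 heading=down
uniquely the one of 49 2-step routes that fits.

move(4), strafe(left, 2)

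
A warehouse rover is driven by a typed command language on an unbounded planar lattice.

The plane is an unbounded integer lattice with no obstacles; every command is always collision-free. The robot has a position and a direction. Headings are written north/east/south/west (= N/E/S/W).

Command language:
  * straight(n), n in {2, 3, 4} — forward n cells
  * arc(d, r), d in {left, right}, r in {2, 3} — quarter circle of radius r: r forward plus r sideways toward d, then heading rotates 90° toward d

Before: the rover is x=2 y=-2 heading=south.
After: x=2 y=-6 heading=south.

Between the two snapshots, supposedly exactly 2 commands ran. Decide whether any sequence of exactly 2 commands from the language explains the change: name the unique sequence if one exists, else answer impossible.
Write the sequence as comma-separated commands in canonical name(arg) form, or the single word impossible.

straight(2), straight(2)

key: still facing S at the end — nothing in the sequence rotates
t0: x=2 y=-2 heading=south
step 1 (straight(2)): x=2 y=-4 heading=south
step 2 (straight(2)): x=2 y=-6 heading=south
all 49 alternatives checked — unique.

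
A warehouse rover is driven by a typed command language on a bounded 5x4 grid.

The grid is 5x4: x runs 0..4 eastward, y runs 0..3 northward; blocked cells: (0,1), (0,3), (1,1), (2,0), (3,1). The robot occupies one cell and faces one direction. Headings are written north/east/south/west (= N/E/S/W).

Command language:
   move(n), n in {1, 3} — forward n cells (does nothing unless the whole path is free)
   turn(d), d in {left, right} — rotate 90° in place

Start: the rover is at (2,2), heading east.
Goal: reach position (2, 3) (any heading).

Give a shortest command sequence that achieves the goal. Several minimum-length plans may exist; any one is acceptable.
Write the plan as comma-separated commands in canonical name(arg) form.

turn(left), move(1)

from: at (2,2), heading east
step 1 (turn(left)): at (2,2), heading north
step 2 (move(1)): at (2,3), heading north
shorter routes all fall short; 2 is best.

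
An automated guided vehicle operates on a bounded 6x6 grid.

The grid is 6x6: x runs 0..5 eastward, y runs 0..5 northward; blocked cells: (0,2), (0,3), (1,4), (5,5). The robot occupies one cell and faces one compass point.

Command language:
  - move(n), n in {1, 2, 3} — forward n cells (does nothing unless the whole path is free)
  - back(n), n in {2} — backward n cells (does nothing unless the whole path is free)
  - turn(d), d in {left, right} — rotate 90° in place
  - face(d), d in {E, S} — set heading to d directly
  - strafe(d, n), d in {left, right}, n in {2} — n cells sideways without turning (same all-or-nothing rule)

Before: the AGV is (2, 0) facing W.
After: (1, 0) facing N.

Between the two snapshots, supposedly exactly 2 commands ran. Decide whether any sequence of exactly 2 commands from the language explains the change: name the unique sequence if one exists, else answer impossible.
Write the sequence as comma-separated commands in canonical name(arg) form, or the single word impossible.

move(1), turn(right)

key: order matters: swapping move(1) and turn(right) lands elsewhere
initial: (2, 0) facing W
step 1 (move(1)): (1, 0) facing W
step 2 (turn(right)): (1, 0) facing N
no rival 2-sequence matches.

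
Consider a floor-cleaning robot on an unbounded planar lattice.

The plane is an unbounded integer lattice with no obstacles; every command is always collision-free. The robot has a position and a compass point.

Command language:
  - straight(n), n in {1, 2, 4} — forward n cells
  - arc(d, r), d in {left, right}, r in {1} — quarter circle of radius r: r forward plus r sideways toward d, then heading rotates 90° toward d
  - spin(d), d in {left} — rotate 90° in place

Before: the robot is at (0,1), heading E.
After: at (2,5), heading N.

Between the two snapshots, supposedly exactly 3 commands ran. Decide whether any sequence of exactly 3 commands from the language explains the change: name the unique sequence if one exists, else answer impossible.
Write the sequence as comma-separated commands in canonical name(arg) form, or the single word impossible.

key: position moved to (2,5) AND the heading swung to N — translation plus rotation needed
begin: at (0,1), heading E
1. straight(2) → at (2,1), heading E
2. spin(left) → at (2,1), heading N
3. straight(4) → at (2,5), heading N
uniquely the one of 216 3-step routes that fits.

straight(2), spin(left), straight(4)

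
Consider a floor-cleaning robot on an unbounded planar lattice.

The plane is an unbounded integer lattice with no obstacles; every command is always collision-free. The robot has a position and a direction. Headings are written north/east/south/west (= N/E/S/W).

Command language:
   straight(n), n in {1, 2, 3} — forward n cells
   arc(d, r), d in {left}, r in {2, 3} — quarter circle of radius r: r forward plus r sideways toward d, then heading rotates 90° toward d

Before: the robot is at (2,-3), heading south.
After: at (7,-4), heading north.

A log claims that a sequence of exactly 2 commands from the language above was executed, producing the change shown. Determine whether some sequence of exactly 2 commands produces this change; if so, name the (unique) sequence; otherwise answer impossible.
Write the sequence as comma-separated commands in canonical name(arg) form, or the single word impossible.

key: position moved to (7,-4) AND the heading swung to N — translation plus rotation needed
initial: at (2,-3), heading south
t=1 arc(left, 3) ⇒ at (5,-6), heading east
t=2 arc(left, 2) ⇒ at (7,-4), heading north
no other 2-command option fits: unique.

arc(left, 3), arc(left, 2)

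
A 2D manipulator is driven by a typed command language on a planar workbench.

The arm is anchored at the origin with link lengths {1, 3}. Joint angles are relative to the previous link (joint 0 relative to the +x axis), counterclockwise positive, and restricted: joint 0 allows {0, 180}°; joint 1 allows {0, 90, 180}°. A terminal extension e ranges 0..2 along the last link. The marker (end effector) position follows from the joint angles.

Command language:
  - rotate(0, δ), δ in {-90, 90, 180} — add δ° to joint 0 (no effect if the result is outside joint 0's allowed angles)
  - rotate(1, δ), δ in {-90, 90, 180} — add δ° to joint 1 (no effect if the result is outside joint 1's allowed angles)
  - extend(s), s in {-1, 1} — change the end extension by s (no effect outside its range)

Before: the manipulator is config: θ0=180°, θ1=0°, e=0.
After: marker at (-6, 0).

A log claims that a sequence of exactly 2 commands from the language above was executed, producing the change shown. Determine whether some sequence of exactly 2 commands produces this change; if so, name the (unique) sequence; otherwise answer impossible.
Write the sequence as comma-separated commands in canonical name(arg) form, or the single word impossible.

initial: config: θ0=180°, θ1=0°, e=0
step 1 (extend(1)): config: θ0=180°, θ1=0°, e=1
step 2 (extend(1)): config: θ0=180°, θ1=0°, e=2
no rival 2-sequence matches.

extend(1), extend(1)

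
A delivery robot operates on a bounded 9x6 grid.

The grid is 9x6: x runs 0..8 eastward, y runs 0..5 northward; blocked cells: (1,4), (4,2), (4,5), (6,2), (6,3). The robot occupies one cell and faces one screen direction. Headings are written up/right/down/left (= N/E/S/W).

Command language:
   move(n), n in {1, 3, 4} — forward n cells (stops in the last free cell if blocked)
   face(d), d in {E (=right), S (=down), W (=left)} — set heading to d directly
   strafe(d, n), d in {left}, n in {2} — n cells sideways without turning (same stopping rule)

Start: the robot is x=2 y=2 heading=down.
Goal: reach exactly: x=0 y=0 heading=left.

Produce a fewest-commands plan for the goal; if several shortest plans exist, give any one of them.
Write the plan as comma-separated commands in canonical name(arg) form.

move(3), face(W), move(3)

initial: x=2 y=2 heading=down
[1] after move(3): x=2 y=0 heading=down
[2] after face(W): x=2 y=0 heading=left
[3] after move(3): x=0 y=0 heading=left
minimal: 3 command(s), checked below 3.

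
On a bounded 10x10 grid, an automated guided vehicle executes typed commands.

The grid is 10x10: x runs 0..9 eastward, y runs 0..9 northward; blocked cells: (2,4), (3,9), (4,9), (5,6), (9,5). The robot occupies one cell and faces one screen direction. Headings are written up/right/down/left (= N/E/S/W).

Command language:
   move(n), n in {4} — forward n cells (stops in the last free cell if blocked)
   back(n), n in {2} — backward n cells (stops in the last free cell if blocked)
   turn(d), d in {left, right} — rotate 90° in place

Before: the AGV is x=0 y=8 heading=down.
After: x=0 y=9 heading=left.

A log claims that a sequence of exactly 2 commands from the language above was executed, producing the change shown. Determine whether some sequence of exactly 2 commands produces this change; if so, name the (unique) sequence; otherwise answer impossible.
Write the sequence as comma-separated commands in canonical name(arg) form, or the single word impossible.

back(2), turn(right)

key: back(2) runs into the grid edge before its full distance
initial: x=0 y=8 heading=down
step 1 (back(2)): x=0 y=9 heading=down
step 2 (turn(right)): x=0 y=9 heading=left
no other 2-command option fits: unique.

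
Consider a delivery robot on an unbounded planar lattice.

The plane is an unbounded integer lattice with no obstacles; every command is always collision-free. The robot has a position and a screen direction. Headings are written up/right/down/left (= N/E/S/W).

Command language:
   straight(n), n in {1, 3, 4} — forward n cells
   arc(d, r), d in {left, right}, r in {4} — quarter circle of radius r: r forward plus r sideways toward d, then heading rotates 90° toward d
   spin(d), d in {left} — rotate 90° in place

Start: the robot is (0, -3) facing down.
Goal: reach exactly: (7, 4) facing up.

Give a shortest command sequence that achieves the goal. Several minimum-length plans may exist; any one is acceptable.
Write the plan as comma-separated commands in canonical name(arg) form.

spin(left), straight(3), arc(left, 4), straight(3)

t0: (0, -3) facing down
1. spin(left) → (0, -3) facing right
2. straight(3) → (3, -3) facing right
3. arc(left, 4) → (7, 1) facing up
4. straight(3) → (7, 4) facing up
no 3-step plan works, so 4 is optimal.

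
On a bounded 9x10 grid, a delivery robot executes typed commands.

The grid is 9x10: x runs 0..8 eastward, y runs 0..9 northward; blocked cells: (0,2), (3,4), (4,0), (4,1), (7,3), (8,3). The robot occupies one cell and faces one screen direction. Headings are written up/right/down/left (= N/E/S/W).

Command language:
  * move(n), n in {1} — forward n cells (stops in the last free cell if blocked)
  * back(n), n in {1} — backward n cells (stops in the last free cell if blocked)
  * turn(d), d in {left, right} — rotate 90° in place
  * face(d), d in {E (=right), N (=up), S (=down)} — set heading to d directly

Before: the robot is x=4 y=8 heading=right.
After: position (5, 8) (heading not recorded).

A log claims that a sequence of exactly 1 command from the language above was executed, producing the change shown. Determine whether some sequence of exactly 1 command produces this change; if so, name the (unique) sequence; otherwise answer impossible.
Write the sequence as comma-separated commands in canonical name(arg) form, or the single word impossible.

move(1)

begin: x=4 y=8 heading=right
step 1 (move(1)): x=5 y=8 heading=right
all 7 alternatives checked — unique.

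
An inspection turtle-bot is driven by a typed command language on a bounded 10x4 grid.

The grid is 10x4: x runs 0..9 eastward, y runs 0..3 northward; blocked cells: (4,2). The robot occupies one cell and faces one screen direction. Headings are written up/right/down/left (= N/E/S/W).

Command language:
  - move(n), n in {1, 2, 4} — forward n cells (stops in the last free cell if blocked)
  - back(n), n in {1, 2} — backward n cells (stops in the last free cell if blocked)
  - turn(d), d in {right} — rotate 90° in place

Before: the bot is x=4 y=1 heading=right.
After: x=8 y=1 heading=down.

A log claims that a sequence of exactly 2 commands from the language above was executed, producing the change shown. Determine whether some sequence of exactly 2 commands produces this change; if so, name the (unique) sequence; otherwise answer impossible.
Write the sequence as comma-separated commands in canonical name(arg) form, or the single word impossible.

move(4), turn(right)

key: cell and facing (now S) both changed — the 2 commands mix motion and turning
begin: x=4 y=1 heading=right
[1] after move(4): x=8 y=1 heading=right
[2] after turn(right): x=8 y=1 heading=down
uniquely the one of 36 2-step routes that fits.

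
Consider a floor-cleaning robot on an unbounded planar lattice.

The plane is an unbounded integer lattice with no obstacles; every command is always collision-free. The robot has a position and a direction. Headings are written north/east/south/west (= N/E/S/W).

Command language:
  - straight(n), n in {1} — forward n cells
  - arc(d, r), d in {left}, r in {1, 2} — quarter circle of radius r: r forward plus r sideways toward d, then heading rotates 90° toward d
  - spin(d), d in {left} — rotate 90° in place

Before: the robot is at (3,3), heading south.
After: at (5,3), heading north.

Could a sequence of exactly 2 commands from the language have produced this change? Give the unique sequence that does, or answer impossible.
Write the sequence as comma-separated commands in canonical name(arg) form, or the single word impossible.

arc(left, 1), arc(left, 1)

key: cell and facing (now N) both changed — the 2 commands mix motion and turning
t0: at (3,3), heading south
[1] after arc(left, 1): at (4,2), heading east
[2] after arc(left, 1): at (5,3), heading north
all 16 alternatives checked — unique.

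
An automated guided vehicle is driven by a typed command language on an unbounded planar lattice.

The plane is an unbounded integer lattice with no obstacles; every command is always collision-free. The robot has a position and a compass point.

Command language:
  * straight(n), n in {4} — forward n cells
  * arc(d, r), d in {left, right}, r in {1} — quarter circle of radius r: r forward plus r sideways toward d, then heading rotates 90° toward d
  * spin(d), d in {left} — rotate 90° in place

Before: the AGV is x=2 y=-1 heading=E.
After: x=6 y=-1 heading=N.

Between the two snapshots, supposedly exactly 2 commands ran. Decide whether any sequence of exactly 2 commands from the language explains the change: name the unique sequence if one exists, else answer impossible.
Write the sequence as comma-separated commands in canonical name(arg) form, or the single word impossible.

key: running spin(left) before straight(4) would end elsewhere — order is forced
start: x=2 y=-1 heading=E
t=1 straight(4) ⇒ x=6 y=-1 heading=E
t=2 spin(left) ⇒ x=6 y=-1 heading=N
all 16 alternatives checked — unique.

straight(4), spin(left)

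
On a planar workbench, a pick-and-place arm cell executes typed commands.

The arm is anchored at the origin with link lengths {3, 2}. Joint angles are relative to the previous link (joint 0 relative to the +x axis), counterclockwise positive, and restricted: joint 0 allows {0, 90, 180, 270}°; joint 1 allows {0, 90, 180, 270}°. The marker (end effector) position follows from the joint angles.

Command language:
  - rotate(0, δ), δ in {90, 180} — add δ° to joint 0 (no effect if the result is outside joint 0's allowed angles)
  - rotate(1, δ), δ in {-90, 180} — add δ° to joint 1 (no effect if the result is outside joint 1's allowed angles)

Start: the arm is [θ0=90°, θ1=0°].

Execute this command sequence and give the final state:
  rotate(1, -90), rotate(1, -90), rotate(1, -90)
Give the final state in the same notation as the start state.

[θ0=90°, θ1=90°]

start: [θ0=90°, θ1=0°]
1. rotate(1, -90) → [θ0=90°, θ1=270°]
2. rotate(1, -90) → [θ0=90°, θ1=180°]
3. rotate(1, -90) → [θ0=90°, θ1=90°]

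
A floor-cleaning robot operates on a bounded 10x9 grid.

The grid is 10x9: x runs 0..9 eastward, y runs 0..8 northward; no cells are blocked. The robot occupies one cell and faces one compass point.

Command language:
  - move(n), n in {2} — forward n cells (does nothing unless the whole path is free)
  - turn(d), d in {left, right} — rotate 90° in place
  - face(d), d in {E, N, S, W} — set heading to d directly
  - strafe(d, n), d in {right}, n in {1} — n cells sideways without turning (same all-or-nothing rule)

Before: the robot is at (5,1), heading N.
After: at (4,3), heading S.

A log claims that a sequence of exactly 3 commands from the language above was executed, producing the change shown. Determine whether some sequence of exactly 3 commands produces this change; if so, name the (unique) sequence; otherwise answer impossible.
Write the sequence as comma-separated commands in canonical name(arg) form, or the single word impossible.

key: running strafe(right, 1) before move(2) would end elsewhere — order is forced
start: at (5,1), heading N
t=1 move(2) ⇒ at (5,3), heading N
t=2 face(S) ⇒ at (5,3), heading S
t=3 strafe(right, 1) ⇒ at (4,3), heading S
no rival 3-sequence matches.

move(2), face(S), strafe(right, 1)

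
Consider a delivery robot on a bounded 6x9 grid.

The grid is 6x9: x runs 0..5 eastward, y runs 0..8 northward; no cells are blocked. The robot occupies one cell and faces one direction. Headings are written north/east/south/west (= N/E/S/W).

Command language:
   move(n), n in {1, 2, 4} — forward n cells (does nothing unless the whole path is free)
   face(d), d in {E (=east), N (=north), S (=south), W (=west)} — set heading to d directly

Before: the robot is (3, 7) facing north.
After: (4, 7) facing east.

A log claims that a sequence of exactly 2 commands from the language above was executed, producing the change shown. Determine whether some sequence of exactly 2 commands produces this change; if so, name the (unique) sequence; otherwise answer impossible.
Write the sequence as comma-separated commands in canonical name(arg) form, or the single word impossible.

key: running move(1) before face(E) would end elsewhere — order is forced
from: (3, 7) facing north
[1] after face(E): (3, 7) facing east
[2] after move(1): (4, 7) facing east
no other 2-command option fits: unique.

face(E), move(1)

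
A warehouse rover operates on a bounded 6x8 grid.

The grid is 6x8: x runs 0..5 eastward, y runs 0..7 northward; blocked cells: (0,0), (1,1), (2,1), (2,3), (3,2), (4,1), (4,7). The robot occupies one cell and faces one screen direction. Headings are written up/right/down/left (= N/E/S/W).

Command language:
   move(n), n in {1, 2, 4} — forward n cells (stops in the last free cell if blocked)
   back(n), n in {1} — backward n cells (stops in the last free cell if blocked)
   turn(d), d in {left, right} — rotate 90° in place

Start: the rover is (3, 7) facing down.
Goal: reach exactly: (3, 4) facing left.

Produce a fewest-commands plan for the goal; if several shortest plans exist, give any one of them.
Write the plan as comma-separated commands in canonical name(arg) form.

move(4), back(1), turn(right)

begin: (3, 7) facing down
step 1 (move(4)): (3, 3) facing down
step 2 (back(1)): (3, 4) facing down
step 3 (turn(right)): (3, 4) facing left
minimal: 3 command(s), checked below 3.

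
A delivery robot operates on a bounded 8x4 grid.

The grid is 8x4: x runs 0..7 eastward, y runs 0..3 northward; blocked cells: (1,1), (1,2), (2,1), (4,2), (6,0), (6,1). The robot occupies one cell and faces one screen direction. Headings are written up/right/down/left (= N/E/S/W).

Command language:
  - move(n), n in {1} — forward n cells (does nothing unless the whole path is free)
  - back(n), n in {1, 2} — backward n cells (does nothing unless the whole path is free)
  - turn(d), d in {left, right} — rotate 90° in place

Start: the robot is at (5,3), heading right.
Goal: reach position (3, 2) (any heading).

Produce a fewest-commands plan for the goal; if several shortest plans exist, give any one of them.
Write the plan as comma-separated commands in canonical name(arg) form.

t0: at (5,3), heading right
step 1 (back(2)): at (3,3), heading right
step 2 (turn(right)): at (3,3), heading down
step 3 (move(1)): at (3,2), heading down
nothing shorter than 3 reaches the goal.

back(2), turn(right), move(1)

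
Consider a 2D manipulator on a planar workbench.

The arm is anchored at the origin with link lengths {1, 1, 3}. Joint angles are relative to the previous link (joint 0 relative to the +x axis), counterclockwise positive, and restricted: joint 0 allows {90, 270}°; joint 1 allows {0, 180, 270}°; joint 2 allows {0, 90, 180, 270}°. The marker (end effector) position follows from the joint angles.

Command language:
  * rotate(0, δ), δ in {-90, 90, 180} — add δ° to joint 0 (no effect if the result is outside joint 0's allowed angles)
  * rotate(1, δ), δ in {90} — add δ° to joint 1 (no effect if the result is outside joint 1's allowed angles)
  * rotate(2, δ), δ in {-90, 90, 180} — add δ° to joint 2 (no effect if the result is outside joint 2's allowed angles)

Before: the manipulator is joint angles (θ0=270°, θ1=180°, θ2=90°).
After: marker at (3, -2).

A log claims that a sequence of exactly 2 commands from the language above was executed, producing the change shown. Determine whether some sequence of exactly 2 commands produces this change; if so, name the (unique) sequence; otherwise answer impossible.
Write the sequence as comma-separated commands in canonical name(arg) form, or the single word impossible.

rotate(1, 90), rotate(1, 90)

t0: joint angles (θ0=270°, θ1=180°, θ2=90°)
[1] after rotate(1, 90): joint angles (θ0=270°, θ1=270°, θ2=90°)
[2] after rotate(1, 90): joint angles (θ0=270°, θ1=0°, θ2=90°)
no rival 2-sequence matches.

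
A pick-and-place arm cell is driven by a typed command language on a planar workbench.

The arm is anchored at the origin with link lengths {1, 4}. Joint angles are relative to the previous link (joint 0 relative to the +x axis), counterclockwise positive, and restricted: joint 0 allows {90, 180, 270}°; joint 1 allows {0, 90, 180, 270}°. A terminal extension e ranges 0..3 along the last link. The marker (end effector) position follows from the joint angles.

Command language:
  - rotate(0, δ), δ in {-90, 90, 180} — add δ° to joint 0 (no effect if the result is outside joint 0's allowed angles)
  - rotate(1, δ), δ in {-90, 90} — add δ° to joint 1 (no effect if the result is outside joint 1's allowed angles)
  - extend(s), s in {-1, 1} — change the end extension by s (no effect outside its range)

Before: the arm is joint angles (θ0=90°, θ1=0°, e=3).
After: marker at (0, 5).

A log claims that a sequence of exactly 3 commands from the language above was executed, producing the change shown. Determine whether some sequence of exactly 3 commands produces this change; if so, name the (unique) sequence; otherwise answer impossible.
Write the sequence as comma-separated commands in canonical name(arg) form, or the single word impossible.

t0: joint angles (θ0=90°, θ1=0°, e=3)
step 1 (extend(-1)): joint angles (θ0=90°, θ1=0°, e=2)
step 2 (extend(-1)): joint angles (θ0=90°, θ1=0°, e=1)
step 3 (extend(-1)): joint angles (θ0=90°, θ1=0°, e=0)
no other 3-command option fits: unique.

extend(-1), extend(-1), extend(-1)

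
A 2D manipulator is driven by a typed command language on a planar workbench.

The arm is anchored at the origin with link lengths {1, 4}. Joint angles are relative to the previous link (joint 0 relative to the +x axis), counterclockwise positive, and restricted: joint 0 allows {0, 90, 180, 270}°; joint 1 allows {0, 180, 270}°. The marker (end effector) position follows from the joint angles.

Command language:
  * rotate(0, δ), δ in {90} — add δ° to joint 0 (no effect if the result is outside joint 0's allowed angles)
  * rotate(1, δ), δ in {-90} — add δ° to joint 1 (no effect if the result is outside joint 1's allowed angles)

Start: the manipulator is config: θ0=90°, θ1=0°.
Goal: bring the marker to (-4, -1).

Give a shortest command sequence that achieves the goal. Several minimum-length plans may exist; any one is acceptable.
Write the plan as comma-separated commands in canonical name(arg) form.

rotate(0, 90), rotate(0, 90), rotate(1, -90)

t0: config: θ0=90°, θ1=0°
t=1 rotate(0, 90) ⇒ config: θ0=180°, θ1=0°
t=2 rotate(0, 90) ⇒ config: θ0=270°, θ1=0°
t=3 rotate(1, -90) ⇒ config: θ0=270°, θ1=270°
nothing shorter than 3 reaches the goal.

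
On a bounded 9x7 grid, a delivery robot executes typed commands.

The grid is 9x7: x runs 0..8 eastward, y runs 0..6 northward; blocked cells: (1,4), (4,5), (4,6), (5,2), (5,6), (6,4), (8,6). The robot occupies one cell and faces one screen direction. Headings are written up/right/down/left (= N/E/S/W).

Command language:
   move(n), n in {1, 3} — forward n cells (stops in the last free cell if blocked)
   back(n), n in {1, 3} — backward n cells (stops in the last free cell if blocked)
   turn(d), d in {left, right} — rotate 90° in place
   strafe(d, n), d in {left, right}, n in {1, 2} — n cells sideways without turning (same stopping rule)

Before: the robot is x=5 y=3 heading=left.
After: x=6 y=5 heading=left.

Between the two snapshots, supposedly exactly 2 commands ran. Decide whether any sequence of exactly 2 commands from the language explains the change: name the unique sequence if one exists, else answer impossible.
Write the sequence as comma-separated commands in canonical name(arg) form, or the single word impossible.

strafe(right, 2), back(1)

key: running back(1) before strafe(right, 2) would end elsewhere — order is forced
begin: x=5 y=3 heading=left
1. strafe(right, 2) → x=5 y=5 heading=left
2. back(1) → x=6 y=5 heading=left
uniquely the one of 100 2-step routes that fits.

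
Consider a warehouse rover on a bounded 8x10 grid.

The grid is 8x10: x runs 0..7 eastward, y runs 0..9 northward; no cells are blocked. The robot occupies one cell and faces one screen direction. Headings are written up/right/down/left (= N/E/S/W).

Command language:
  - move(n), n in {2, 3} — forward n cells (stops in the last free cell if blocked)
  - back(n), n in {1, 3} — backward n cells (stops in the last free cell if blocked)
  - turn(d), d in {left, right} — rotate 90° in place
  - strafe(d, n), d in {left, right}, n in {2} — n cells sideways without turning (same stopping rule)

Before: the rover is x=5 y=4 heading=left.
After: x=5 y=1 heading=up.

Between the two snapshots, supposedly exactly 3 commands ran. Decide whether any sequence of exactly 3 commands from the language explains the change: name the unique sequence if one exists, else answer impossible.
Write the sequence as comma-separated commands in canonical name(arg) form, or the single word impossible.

strafe(left, 2), turn(right), back(1)

key: position moved to (5,1) AND the heading swung to N — translation plus rotation needed
begin: x=5 y=4 heading=left
t=1 strafe(left, 2) ⇒ x=5 y=2 heading=left
t=2 turn(right) ⇒ x=5 y=2 heading=up
t=3 back(1) ⇒ x=5 y=1 heading=up
all 512 alternatives checked — unique.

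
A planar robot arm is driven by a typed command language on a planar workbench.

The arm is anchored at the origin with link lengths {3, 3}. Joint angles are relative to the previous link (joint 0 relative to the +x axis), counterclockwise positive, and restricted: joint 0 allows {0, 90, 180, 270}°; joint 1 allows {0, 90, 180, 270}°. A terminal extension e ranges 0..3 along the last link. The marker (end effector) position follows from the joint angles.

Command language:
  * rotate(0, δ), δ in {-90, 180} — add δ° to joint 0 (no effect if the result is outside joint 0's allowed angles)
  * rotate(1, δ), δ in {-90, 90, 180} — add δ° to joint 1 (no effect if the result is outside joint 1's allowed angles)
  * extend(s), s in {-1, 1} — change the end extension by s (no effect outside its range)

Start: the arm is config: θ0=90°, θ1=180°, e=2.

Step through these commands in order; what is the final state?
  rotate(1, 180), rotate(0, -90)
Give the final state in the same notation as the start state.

from: config: θ0=90°, θ1=180°, e=2
[1] after rotate(1, 180): config: θ0=90°, θ1=0°, e=2
[2] after rotate(0, -90): config: θ0=0°, θ1=0°, e=2

config: θ0=0°, θ1=0°, e=2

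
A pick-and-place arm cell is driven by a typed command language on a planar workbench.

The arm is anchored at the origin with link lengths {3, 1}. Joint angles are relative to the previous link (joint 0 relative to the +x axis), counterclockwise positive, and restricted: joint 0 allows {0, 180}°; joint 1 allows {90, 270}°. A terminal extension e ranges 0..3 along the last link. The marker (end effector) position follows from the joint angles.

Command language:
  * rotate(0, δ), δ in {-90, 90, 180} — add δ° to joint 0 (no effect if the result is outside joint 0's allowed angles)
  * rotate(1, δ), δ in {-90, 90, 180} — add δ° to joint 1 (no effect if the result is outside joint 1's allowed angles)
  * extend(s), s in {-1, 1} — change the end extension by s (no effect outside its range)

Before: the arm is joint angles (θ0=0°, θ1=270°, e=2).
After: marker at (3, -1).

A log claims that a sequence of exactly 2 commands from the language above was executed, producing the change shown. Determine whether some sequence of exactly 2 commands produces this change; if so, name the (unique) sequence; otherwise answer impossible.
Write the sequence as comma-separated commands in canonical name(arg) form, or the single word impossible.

extend(-1), extend(-1)

from: joint angles (θ0=0°, θ1=270°, e=2)
step 1 (extend(-1)): joint angles (θ0=0°, θ1=270°, e=1)
step 2 (extend(-1)): joint angles (θ0=0°, θ1=270°, e=0)
all 64 alternatives checked — unique.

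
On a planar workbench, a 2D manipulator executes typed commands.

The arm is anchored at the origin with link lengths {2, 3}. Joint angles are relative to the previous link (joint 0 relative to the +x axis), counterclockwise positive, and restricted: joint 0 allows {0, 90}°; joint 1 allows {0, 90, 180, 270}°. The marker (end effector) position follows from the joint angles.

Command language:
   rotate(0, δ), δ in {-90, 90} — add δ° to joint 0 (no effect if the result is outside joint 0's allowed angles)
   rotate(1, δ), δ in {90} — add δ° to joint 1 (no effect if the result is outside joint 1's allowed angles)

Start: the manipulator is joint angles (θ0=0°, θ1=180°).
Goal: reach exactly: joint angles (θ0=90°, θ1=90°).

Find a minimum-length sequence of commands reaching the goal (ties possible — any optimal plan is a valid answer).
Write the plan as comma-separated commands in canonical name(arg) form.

rotate(1, 90), rotate(1, 90), rotate(1, 90), rotate(0, 90)

initial: joint angles (θ0=0°, θ1=180°)
step 1 (rotate(1, 90)): joint angles (θ0=0°, θ1=270°)
step 2 (rotate(1, 90)): joint angles (θ0=0°, θ1=0°)
step 3 (rotate(1, 90)): joint angles (θ0=0°, θ1=90°)
step 4 (rotate(0, 90)): joint angles (θ0=90°, θ1=90°)
minimal: 4 command(s), checked below 4.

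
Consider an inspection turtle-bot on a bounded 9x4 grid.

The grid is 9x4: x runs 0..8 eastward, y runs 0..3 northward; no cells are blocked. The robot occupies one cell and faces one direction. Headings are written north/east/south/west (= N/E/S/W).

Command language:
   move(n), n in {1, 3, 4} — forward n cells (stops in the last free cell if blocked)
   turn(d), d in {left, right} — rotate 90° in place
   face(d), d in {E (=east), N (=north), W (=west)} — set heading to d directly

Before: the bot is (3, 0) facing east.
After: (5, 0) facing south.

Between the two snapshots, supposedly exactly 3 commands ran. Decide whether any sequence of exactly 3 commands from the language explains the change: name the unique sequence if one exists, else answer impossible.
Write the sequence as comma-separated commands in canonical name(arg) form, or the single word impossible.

move(1), move(1), turn(right)

key: order matters: swapping move(1) and turn(right) lands elsewhere
start: (3, 0) facing east
t=1 move(1) ⇒ (4, 0) facing east
t=2 move(1) ⇒ (5, 0) facing east
t=3 turn(right) ⇒ (5, 0) facing south
no rival 3-sequence matches.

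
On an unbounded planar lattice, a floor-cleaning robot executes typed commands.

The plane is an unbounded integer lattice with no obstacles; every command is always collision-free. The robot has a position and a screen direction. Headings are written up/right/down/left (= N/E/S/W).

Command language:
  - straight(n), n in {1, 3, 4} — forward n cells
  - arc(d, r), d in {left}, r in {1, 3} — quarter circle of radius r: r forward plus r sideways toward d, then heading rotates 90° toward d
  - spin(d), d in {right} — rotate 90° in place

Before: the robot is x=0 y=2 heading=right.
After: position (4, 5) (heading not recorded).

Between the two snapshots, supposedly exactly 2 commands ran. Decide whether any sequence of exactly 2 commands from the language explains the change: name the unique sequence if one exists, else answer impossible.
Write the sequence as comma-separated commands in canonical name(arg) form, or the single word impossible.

key: running arc(left, 3) before straight(1) would end elsewhere — order is forced
begin: x=0 y=2 heading=right
step 1 (straight(1)): x=1 y=2 heading=right
step 2 (arc(left, 3)): x=4 y=5 heading=up
all 36 alternatives checked — unique.

straight(1), arc(left, 3)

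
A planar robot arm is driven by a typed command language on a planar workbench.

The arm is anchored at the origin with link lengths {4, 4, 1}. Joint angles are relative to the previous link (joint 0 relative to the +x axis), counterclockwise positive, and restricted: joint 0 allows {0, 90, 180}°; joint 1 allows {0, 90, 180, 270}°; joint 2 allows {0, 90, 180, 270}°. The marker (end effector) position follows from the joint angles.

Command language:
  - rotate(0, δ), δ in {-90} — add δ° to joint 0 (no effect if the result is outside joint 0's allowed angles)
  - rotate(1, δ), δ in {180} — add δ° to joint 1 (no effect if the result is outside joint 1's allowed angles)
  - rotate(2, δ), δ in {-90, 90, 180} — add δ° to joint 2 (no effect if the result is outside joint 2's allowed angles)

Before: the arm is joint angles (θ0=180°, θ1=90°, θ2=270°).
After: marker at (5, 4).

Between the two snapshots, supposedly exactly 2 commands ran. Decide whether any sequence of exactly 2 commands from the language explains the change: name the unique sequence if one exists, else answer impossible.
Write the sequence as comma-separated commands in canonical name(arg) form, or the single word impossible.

from: joint angles (θ0=180°, θ1=90°, θ2=270°)
1. rotate(0, -90) → joint angles (θ0=90°, θ1=90°, θ2=270°)
2. rotate(0, -90) → joint angles (θ0=0°, θ1=90°, θ2=270°)
all 25 alternatives checked — unique.

rotate(0, -90), rotate(0, -90)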